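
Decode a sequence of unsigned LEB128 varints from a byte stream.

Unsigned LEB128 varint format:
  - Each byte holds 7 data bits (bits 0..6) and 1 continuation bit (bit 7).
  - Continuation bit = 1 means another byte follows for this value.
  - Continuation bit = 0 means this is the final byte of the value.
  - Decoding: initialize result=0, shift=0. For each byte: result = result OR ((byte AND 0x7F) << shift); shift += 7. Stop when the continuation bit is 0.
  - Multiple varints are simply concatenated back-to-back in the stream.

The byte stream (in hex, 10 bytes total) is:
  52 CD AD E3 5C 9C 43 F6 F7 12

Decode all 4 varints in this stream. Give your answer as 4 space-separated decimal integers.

  byte[0]=0x52 cont=0 payload=0x52=82: acc |= 82<<0 -> acc=82 shift=7 [end]
Varint 1: bytes[0:1] = 52 -> value 82 (1 byte(s))
  byte[1]=0xCD cont=1 payload=0x4D=77: acc |= 77<<0 -> acc=77 shift=7
  byte[2]=0xAD cont=1 payload=0x2D=45: acc |= 45<<7 -> acc=5837 shift=14
  byte[3]=0xE3 cont=1 payload=0x63=99: acc |= 99<<14 -> acc=1627853 shift=21
  byte[4]=0x5C cont=0 payload=0x5C=92: acc |= 92<<21 -> acc=194565837 shift=28 [end]
Varint 2: bytes[1:5] = CD AD E3 5C -> value 194565837 (4 byte(s))
  byte[5]=0x9C cont=1 payload=0x1C=28: acc |= 28<<0 -> acc=28 shift=7
  byte[6]=0x43 cont=0 payload=0x43=67: acc |= 67<<7 -> acc=8604 shift=14 [end]
Varint 3: bytes[5:7] = 9C 43 -> value 8604 (2 byte(s))
  byte[7]=0xF6 cont=1 payload=0x76=118: acc |= 118<<0 -> acc=118 shift=7
  byte[8]=0xF7 cont=1 payload=0x77=119: acc |= 119<<7 -> acc=15350 shift=14
  byte[9]=0x12 cont=0 payload=0x12=18: acc |= 18<<14 -> acc=310262 shift=21 [end]
Varint 4: bytes[7:10] = F6 F7 12 -> value 310262 (3 byte(s))

Answer: 82 194565837 8604 310262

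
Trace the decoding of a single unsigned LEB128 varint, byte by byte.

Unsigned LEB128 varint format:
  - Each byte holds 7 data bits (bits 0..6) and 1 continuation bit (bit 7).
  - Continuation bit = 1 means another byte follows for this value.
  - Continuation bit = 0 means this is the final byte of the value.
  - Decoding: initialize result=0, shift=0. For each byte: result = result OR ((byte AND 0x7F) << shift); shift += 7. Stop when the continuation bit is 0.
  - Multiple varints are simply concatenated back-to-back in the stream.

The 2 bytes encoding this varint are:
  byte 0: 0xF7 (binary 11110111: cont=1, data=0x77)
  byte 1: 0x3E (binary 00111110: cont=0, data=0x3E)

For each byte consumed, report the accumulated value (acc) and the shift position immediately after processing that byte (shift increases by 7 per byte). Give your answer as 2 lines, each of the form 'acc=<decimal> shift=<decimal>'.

Answer: acc=119 shift=7
acc=8055 shift=14

Derivation:
byte 0=0xF7: payload=0x77=119, contrib = 119<<0 = 119; acc -> 119, shift -> 7
byte 1=0x3E: payload=0x3E=62, contrib = 62<<7 = 7936; acc -> 8055, shift -> 14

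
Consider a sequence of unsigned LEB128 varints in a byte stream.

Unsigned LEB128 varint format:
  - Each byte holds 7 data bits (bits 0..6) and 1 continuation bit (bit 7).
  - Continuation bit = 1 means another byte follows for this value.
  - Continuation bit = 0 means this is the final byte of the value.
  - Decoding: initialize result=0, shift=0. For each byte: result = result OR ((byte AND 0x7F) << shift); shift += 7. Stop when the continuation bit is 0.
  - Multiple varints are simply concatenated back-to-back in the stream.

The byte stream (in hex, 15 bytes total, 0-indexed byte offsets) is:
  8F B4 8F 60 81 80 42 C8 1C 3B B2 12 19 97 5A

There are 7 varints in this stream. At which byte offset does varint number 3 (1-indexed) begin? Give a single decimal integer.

  byte[0]=0x8F cont=1 payload=0x0F=15: acc |= 15<<0 -> acc=15 shift=7
  byte[1]=0xB4 cont=1 payload=0x34=52: acc |= 52<<7 -> acc=6671 shift=14
  byte[2]=0x8F cont=1 payload=0x0F=15: acc |= 15<<14 -> acc=252431 shift=21
  byte[3]=0x60 cont=0 payload=0x60=96: acc |= 96<<21 -> acc=201579023 shift=28 [end]
Varint 1: bytes[0:4] = 8F B4 8F 60 -> value 201579023 (4 byte(s))
  byte[4]=0x81 cont=1 payload=0x01=1: acc |= 1<<0 -> acc=1 shift=7
  byte[5]=0x80 cont=1 payload=0x00=0: acc |= 0<<7 -> acc=1 shift=14
  byte[6]=0x42 cont=0 payload=0x42=66: acc |= 66<<14 -> acc=1081345 shift=21 [end]
Varint 2: bytes[4:7] = 81 80 42 -> value 1081345 (3 byte(s))
  byte[7]=0xC8 cont=1 payload=0x48=72: acc |= 72<<0 -> acc=72 shift=7
  byte[8]=0x1C cont=0 payload=0x1C=28: acc |= 28<<7 -> acc=3656 shift=14 [end]
Varint 3: bytes[7:9] = C8 1C -> value 3656 (2 byte(s))
  byte[9]=0x3B cont=0 payload=0x3B=59: acc |= 59<<0 -> acc=59 shift=7 [end]
Varint 4: bytes[9:10] = 3B -> value 59 (1 byte(s))
  byte[10]=0xB2 cont=1 payload=0x32=50: acc |= 50<<0 -> acc=50 shift=7
  byte[11]=0x12 cont=0 payload=0x12=18: acc |= 18<<7 -> acc=2354 shift=14 [end]
Varint 5: bytes[10:12] = B2 12 -> value 2354 (2 byte(s))
  byte[12]=0x19 cont=0 payload=0x19=25: acc |= 25<<0 -> acc=25 shift=7 [end]
Varint 6: bytes[12:13] = 19 -> value 25 (1 byte(s))
  byte[13]=0x97 cont=1 payload=0x17=23: acc |= 23<<0 -> acc=23 shift=7
  byte[14]=0x5A cont=0 payload=0x5A=90: acc |= 90<<7 -> acc=11543 shift=14 [end]
Varint 7: bytes[13:15] = 97 5A -> value 11543 (2 byte(s))

Answer: 7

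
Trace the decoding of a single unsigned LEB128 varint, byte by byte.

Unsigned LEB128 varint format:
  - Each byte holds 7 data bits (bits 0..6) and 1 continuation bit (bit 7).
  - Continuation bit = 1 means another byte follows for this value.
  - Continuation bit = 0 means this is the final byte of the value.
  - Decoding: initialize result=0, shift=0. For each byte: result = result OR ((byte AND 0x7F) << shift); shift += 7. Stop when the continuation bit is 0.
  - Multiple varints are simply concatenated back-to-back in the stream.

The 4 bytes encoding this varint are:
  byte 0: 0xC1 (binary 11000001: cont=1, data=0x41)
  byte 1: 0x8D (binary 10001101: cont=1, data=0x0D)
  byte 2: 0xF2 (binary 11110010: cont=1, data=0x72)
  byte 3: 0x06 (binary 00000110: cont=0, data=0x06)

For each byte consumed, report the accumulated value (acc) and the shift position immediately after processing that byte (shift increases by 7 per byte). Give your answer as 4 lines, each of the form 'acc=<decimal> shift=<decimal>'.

Answer: acc=65 shift=7
acc=1729 shift=14
acc=1869505 shift=21
acc=14452417 shift=28

Derivation:
byte 0=0xC1: payload=0x41=65, contrib = 65<<0 = 65; acc -> 65, shift -> 7
byte 1=0x8D: payload=0x0D=13, contrib = 13<<7 = 1664; acc -> 1729, shift -> 14
byte 2=0xF2: payload=0x72=114, contrib = 114<<14 = 1867776; acc -> 1869505, shift -> 21
byte 3=0x06: payload=0x06=6, contrib = 6<<21 = 12582912; acc -> 14452417, shift -> 28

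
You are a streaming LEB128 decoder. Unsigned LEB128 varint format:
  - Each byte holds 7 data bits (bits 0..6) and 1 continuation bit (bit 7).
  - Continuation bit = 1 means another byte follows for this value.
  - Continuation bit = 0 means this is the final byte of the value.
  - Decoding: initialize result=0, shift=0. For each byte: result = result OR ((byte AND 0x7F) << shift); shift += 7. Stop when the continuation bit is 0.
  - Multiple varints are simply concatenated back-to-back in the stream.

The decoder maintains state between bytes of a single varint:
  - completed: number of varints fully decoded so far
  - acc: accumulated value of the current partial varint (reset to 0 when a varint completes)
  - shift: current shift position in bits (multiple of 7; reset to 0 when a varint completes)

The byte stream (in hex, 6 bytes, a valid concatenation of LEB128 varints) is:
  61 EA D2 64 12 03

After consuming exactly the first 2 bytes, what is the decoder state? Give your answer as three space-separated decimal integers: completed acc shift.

Answer: 1 106 7

Derivation:
byte[0]=0x61 cont=0 payload=0x61: varint #1 complete (value=97); reset -> completed=1 acc=0 shift=0
byte[1]=0xEA cont=1 payload=0x6A: acc |= 106<<0 -> completed=1 acc=106 shift=7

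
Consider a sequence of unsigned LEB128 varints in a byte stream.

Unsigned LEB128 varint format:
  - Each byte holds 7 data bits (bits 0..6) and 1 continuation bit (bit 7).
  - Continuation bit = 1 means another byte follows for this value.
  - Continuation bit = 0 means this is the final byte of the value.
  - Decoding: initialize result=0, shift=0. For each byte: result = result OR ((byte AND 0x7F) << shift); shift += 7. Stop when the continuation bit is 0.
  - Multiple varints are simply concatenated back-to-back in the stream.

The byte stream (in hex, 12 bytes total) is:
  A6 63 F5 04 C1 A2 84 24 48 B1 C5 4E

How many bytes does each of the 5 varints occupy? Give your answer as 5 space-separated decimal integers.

  byte[0]=0xA6 cont=1 payload=0x26=38: acc |= 38<<0 -> acc=38 shift=7
  byte[1]=0x63 cont=0 payload=0x63=99: acc |= 99<<7 -> acc=12710 shift=14 [end]
Varint 1: bytes[0:2] = A6 63 -> value 12710 (2 byte(s))
  byte[2]=0xF5 cont=1 payload=0x75=117: acc |= 117<<0 -> acc=117 shift=7
  byte[3]=0x04 cont=0 payload=0x04=4: acc |= 4<<7 -> acc=629 shift=14 [end]
Varint 2: bytes[2:4] = F5 04 -> value 629 (2 byte(s))
  byte[4]=0xC1 cont=1 payload=0x41=65: acc |= 65<<0 -> acc=65 shift=7
  byte[5]=0xA2 cont=1 payload=0x22=34: acc |= 34<<7 -> acc=4417 shift=14
  byte[6]=0x84 cont=1 payload=0x04=4: acc |= 4<<14 -> acc=69953 shift=21
  byte[7]=0x24 cont=0 payload=0x24=36: acc |= 36<<21 -> acc=75567425 shift=28 [end]
Varint 3: bytes[4:8] = C1 A2 84 24 -> value 75567425 (4 byte(s))
  byte[8]=0x48 cont=0 payload=0x48=72: acc |= 72<<0 -> acc=72 shift=7 [end]
Varint 4: bytes[8:9] = 48 -> value 72 (1 byte(s))
  byte[9]=0xB1 cont=1 payload=0x31=49: acc |= 49<<0 -> acc=49 shift=7
  byte[10]=0xC5 cont=1 payload=0x45=69: acc |= 69<<7 -> acc=8881 shift=14
  byte[11]=0x4E cont=0 payload=0x4E=78: acc |= 78<<14 -> acc=1286833 shift=21 [end]
Varint 5: bytes[9:12] = B1 C5 4E -> value 1286833 (3 byte(s))

Answer: 2 2 4 1 3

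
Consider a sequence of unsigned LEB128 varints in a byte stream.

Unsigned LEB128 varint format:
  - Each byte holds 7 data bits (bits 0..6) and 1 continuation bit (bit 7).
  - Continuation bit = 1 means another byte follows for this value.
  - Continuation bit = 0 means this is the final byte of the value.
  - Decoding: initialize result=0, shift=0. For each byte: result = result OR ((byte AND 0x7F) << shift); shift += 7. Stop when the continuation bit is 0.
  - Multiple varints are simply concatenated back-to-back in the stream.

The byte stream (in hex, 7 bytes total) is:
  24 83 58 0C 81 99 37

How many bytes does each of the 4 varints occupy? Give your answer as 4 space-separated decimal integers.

Answer: 1 2 1 3

Derivation:
  byte[0]=0x24 cont=0 payload=0x24=36: acc |= 36<<0 -> acc=36 shift=7 [end]
Varint 1: bytes[0:1] = 24 -> value 36 (1 byte(s))
  byte[1]=0x83 cont=1 payload=0x03=3: acc |= 3<<0 -> acc=3 shift=7
  byte[2]=0x58 cont=0 payload=0x58=88: acc |= 88<<7 -> acc=11267 shift=14 [end]
Varint 2: bytes[1:3] = 83 58 -> value 11267 (2 byte(s))
  byte[3]=0x0C cont=0 payload=0x0C=12: acc |= 12<<0 -> acc=12 shift=7 [end]
Varint 3: bytes[3:4] = 0C -> value 12 (1 byte(s))
  byte[4]=0x81 cont=1 payload=0x01=1: acc |= 1<<0 -> acc=1 shift=7
  byte[5]=0x99 cont=1 payload=0x19=25: acc |= 25<<7 -> acc=3201 shift=14
  byte[6]=0x37 cont=0 payload=0x37=55: acc |= 55<<14 -> acc=904321 shift=21 [end]
Varint 4: bytes[4:7] = 81 99 37 -> value 904321 (3 byte(s))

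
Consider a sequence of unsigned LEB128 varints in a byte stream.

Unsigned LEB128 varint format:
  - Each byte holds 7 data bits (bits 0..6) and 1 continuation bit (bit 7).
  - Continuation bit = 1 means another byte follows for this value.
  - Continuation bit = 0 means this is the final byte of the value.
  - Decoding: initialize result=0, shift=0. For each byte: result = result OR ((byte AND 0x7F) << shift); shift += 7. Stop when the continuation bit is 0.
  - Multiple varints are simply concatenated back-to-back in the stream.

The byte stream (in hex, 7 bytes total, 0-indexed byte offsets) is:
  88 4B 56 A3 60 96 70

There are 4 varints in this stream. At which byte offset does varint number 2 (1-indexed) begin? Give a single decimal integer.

  byte[0]=0x88 cont=1 payload=0x08=8: acc |= 8<<0 -> acc=8 shift=7
  byte[1]=0x4B cont=0 payload=0x4B=75: acc |= 75<<7 -> acc=9608 shift=14 [end]
Varint 1: bytes[0:2] = 88 4B -> value 9608 (2 byte(s))
  byte[2]=0x56 cont=0 payload=0x56=86: acc |= 86<<0 -> acc=86 shift=7 [end]
Varint 2: bytes[2:3] = 56 -> value 86 (1 byte(s))
  byte[3]=0xA3 cont=1 payload=0x23=35: acc |= 35<<0 -> acc=35 shift=7
  byte[4]=0x60 cont=0 payload=0x60=96: acc |= 96<<7 -> acc=12323 shift=14 [end]
Varint 3: bytes[3:5] = A3 60 -> value 12323 (2 byte(s))
  byte[5]=0x96 cont=1 payload=0x16=22: acc |= 22<<0 -> acc=22 shift=7
  byte[6]=0x70 cont=0 payload=0x70=112: acc |= 112<<7 -> acc=14358 shift=14 [end]
Varint 4: bytes[5:7] = 96 70 -> value 14358 (2 byte(s))

Answer: 2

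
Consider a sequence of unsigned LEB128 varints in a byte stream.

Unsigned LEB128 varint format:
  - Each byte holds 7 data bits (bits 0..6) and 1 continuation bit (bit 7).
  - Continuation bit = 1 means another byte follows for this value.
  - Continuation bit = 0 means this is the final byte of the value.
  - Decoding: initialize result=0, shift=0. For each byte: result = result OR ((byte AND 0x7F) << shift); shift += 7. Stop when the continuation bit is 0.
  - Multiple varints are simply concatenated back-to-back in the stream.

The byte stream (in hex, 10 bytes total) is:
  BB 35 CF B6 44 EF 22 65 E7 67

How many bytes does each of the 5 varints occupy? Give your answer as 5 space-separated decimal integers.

Answer: 2 3 2 1 2

Derivation:
  byte[0]=0xBB cont=1 payload=0x3B=59: acc |= 59<<0 -> acc=59 shift=7
  byte[1]=0x35 cont=0 payload=0x35=53: acc |= 53<<7 -> acc=6843 shift=14 [end]
Varint 1: bytes[0:2] = BB 35 -> value 6843 (2 byte(s))
  byte[2]=0xCF cont=1 payload=0x4F=79: acc |= 79<<0 -> acc=79 shift=7
  byte[3]=0xB6 cont=1 payload=0x36=54: acc |= 54<<7 -> acc=6991 shift=14
  byte[4]=0x44 cont=0 payload=0x44=68: acc |= 68<<14 -> acc=1121103 shift=21 [end]
Varint 2: bytes[2:5] = CF B6 44 -> value 1121103 (3 byte(s))
  byte[5]=0xEF cont=1 payload=0x6F=111: acc |= 111<<0 -> acc=111 shift=7
  byte[6]=0x22 cont=0 payload=0x22=34: acc |= 34<<7 -> acc=4463 shift=14 [end]
Varint 3: bytes[5:7] = EF 22 -> value 4463 (2 byte(s))
  byte[7]=0x65 cont=0 payload=0x65=101: acc |= 101<<0 -> acc=101 shift=7 [end]
Varint 4: bytes[7:8] = 65 -> value 101 (1 byte(s))
  byte[8]=0xE7 cont=1 payload=0x67=103: acc |= 103<<0 -> acc=103 shift=7
  byte[9]=0x67 cont=0 payload=0x67=103: acc |= 103<<7 -> acc=13287 shift=14 [end]
Varint 5: bytes[8:10] = E7 67 -> value 13287 (2 byte(s))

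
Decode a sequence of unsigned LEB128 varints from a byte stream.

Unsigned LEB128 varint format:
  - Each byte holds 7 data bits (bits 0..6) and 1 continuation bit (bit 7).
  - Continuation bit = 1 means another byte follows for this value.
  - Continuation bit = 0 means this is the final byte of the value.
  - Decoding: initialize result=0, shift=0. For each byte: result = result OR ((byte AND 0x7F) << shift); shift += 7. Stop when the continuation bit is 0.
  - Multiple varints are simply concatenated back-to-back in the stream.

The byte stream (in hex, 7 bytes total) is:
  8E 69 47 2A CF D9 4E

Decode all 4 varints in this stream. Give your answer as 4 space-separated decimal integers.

Answer: 13454 71 42 1289423

Derivation:
  byte[0]=0x8E cont=1 payload=0x0E=14: acc |= 14<<0 -> acc=14 shift=7
  byte[1]=0x69 cont=0 payload=0x69=105: acc |= 105<<7 -> acc=13454 shift=14 [end]
Varint 1: bytes[0:2] = 8E 69 -> value 13454 (2 byte(s))
  byte[2]=0x47 cont=0 payload=0x47=71: acc |= 71<<0 -> acc=71 shift=7 [end]
Varint 2: bytes[2:3] = 47 -> value 71 (1 byte(s))
  byte[3]=0x2A cont=0 payload=0x2A=42: acc |= 42<<0 -> acc=42 shift=7 [end]
Varint 3: bytes[3:4] = 2A -> value 42 (1 byte(s))
  byte[4]=0xCF cont=1 payload=0x4F=79: acc |= 79<<0 -> acc=79 shift=7
  byte[5]=0xD9 cont=1 payload=0x59=89: acc |= 89<<7 -> acc=11471 shift=14
  byte[6]=0x4E cont=0 payload=0x4E=78: acc |= 78<<14 -> acc=1289423 shift=21 [end]
Varint 4: bytes[4:7] = CF D9 4E -> value 1289423 (3 byte(s))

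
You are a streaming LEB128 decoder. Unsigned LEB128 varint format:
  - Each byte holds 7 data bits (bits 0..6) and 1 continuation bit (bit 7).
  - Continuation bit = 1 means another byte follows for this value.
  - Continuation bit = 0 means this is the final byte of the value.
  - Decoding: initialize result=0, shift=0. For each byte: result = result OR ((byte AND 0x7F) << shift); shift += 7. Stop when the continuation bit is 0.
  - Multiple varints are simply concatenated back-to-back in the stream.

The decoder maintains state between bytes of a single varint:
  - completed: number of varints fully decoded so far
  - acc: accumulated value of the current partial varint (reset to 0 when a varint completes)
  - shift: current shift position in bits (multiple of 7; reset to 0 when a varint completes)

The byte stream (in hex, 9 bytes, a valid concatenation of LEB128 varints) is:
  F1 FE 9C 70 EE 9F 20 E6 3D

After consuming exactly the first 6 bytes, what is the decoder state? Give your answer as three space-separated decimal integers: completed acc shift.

Answer: 1 4078 14

Derivation:
byte[0]=0xF1 cont=1 payload=0x71: acc |= 113<<0 -> completed=0 acc=113 shift=7
byte[1]=0xFE cont=1 payload=0x7E: acc |= 126<<7 -> completed=0 acc=16241 shift=14
byte[2]=0x9C cont=1 payload=0x1C: acc |= 28<<14 -> completed=0 acc=474993 shift=21
byte[3]=0x70 cont=0 payload=0x70: varint #1 complete (value=235356017); reset -> completed=1 acc=0 shift=0
byte[4]=0xEE cont=1 payload=0x6E: acc |= 110<<0 -> completed=1 acc=110 shift=7
byte[5]=0x9F cont=1 payload=0x1F: acc |= 31<<7 -> completed=1 acc=4078 shift=14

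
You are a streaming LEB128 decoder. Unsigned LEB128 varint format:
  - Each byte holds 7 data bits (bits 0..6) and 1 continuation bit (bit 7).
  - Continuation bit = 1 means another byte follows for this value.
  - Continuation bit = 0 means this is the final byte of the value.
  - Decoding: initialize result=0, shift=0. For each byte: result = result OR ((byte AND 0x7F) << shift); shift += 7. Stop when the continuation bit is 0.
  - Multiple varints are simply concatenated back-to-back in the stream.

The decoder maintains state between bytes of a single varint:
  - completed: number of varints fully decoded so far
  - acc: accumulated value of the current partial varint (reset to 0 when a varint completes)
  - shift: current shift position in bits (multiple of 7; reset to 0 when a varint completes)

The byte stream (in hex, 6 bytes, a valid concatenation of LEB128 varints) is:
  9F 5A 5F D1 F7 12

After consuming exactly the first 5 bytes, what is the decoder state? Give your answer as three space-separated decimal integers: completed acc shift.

byte[0]=0x9F cont=1 payload=0x1F: acc |= 31<<0 -> completed=0 acc=31 shift=7
byte[1]=0x5A cont=0 payload=0x5A: varint #1 complete (value=11551); reset -> completed=1 acc=0 shift=0
byte[2]=0x5F cont=0 payload=0x5F: varint #2 complete (value=95); reset -> completed=2 acc=0 shift=0
byte[3]=0xD1 cont=1 payload=0x51: acc |= 81<<0 -> completed=2 acc=81 shift=7
byte[4]=0xF7 cont=1 payload=0x77: acc |= 119<<7 -> completed=2 acc=15313 shift=14

Answer: 2 15313 14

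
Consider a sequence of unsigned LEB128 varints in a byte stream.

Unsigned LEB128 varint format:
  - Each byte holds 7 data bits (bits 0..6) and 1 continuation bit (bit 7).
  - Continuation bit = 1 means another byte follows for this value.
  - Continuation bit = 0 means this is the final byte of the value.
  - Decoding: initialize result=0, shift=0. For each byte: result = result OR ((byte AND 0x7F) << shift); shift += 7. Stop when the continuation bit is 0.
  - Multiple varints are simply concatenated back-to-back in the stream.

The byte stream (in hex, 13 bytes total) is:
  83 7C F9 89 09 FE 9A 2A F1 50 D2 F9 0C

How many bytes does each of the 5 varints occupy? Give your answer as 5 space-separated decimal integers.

  byte[0]=0x83 cont=1 payload=0x03=3: acc |= 3<<0 -> acc=3 shift=7
  byte[1]=0x7C cont=0 payload=0x7C=124: acc |= 124<<7 -> acc=15875 shift=14 [end]
Varint 1: bytes[0:2] = 83 7C -> value 15875 (2 byte(s))
  byte[2]=0xF9 cont=1 payload=0x79=121: acc |= 121<<0 -> acc=121 shift=7
  byte[3]=0x89 cont=1 payload=0x09=9: acc |= 9<<7 -> acc=1273 shift=14
  byte[4]=0x09 cont=0 payload=0x09=9: acc |= 9<<14 -> acc=148729 shift=21 [end]
Varint 2: bytes[2:5] = F9 89 09 -> value 148729 (3 byte(s))
  byte[5]=0xFE cont=1 payload=0x7E=126: acc |= 126<<0 -> acc=126 shift=7
  byte[6]=0x9A cont=1 payload=0x1A=26: acc |= 26<<7 -> acc=3454 shift=14
  byte[7]=0x2A cont=0 payload=0x2A=42: acc |= 42<<14 -> acc=691582 shift=21 [end]
Varint 3: bytes[5:8] = FE 9A 2A -> value 691582 (3 byte(s))
  byte[8]=0xF1 cont=1 payload=0x71=113: acc |= 113<<0 -> acc=113 shift=7
  byte[9]=0x50 cont=0 payload=0x50=80: acc |= 80<<7 -> acc=10353 shift=14 [end]
Varint 4: bytes[8:10] = F1 50 -> value 10353 (2 byte(s))
  byte[10]=0xD2 cont=1 payload=0x52=82: acc |= 82<<0 -> acc=82 shift=7
  byte[11]=0xF9 cont=1 payload=0x79=121: acc |= 121<<7 -> acc=15570 shift=14
  byte[12]=0x0C cont=0 payload=0x0C=12: acc |= 12<<14 -> acc=212178 shift=21 [end]
Varint 5: bytes[10:13] = D2 F9 0C -> value 212178 (3 byte(s))

Answer: 2 3 3 2 3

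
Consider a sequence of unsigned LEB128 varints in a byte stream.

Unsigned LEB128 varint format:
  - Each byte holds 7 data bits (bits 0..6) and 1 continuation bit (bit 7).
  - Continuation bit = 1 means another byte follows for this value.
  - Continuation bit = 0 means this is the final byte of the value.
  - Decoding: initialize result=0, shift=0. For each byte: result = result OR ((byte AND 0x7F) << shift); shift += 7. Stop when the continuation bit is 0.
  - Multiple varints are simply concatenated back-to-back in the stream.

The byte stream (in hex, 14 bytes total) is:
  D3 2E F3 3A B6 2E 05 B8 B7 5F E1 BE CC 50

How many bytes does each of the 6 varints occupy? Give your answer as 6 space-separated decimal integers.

  byte[0]=0xD3 cont=1 payload=0x53=83: acc |= 83<<0 -> acc=83 shift=7
  byte[1]=0x2E cont=0 payload=0x2E=46: acc |= 46<<7 -> acc=5971 shift=14 [end]
Varint 1: bytes[0:2] = D3 2E -> value 5971 (2 byte(s))
  byte[2]=0xF3 cont=1 payload=0x73=115: acc |= 115<<0 -> acc=115 shift=7
  byte[3]=0x3A cont=0 payload=0x3A=58: acc |= 58<<7 -> acc=7539 shift=14 [end]
Varint 2: bytes[2:4] = F3 3A -> value 7539 (2 byte(s))
  byte[4]=0xB6 cont=1 payload=0x36=54: acc |= 54<<0 -> acc=54 shift=7
  byte[5]=0x2E cont=0 payload=0x2E=46: acc |= 46<<7 -> acc=5942 shift=14 [end]
Varint 3: bytes[4:6] = B6 2E -> value 5942 (2 byte(s))
  byte[6]=0x05 cont=0 payload=0x05=5: acc |= 5<<0 -> acc=5 shift=7 [end]
Varint 4: bytes[6:7] = 05 -> value 5 (1 byte(s))
  byte[7]=0xB8 cont=1 payload=0x38=56: acc |= 56<<0 -> acc=56 shift=7
  byte[8]=0xB7 cont=1 payload=0x37=55: acc |= 55<<7 -> acc=7096 shift=14
  byte[9]=0x5F cont=0 payload=0x5F=95: acc |= 95<<14 -> acc=1563576 shift=21 [end]
Varint 5: bytes[7:10] = B8 B7 5F -> value 1563576 (3 byte(s))
  byte[10]=0xE1 cont=1 payload=0x61=97: acc |= 97<<0 -> acc=97 shift=7
  byte[11]=0xBE cont=1 payload=0x3E=62: acc |= 62<<7 -> acc=8033 shift=14
  byte[12]=0xCC cont=1 payload=0x4C=76: acc |= 76<<14 -> acc=1253217 shift=21
  byte[13]=0x50 cont=0 payload=0x50=80: acc |= 80<<21 -> acc=169025377 shift=28 [end]
Varint 6: bytes[10:14] = E1 BE CC 50 -> value 169025377 (4 byte(s))

Answer: 2 2 2 1 3 4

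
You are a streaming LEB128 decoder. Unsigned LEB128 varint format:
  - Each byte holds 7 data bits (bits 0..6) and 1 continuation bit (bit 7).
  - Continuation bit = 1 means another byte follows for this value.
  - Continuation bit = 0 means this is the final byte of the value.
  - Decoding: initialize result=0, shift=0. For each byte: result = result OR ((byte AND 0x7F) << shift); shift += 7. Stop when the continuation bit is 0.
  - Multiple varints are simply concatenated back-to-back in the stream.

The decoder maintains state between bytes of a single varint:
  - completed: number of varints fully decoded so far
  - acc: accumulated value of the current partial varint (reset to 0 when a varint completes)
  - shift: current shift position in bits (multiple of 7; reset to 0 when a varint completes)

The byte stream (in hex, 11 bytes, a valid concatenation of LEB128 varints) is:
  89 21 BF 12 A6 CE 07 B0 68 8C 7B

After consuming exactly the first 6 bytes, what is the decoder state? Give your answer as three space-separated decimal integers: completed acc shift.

byte[0]=0x89 cont=1 payload=0x09: acc |= 9<<0 -> completed=0 acc=9 shift=7
byte[1]=0x21 cont=0 payload=0x21: varint #1 complete (value=4233); reset -> completed=1 acc=0 shift=0
byte[2]=0xBF cont=1 payload=0x3F: acc |= 63<<0 -> completed=1 acc=63 shift=7
byte[3]=0x12 cont=0 payload=0x12: varint #2 complete (value=2367); reset -> completed=2 acc=0 shift=0
byte[4]=0xA6 cont=1 payload=0x26: acc |= 38<<0 -> completed=2 acc=38 shift=7
byte[5]=0xCE cont=1 payload=0x4E: acc |= 78<<7 -> completed=2 acc=10022 shift=14

Answer: 2 10022 14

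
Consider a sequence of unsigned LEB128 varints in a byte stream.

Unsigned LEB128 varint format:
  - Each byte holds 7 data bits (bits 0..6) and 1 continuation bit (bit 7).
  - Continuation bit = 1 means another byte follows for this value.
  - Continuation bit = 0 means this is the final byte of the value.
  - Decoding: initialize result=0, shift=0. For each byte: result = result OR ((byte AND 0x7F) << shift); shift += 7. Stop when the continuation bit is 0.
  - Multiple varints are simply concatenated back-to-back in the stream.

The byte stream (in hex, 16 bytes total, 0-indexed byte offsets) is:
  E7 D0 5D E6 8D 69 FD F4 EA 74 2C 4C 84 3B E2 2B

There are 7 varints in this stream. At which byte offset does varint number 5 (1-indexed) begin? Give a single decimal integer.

Answer: 11

Derivation:
  byte[0]=0xE7 cont=1 payload=0x67=103: acc |= 103<<0 -> acc=103 shift=7
  byte[1]=0xD0 cont=1 payload=0x50=80: acc |= 80<<7 -> acc=10343 shift=14
  byte[2]=0x5D cont=0 payload=0x5D=93: acc |= 93<<14 -> acc=1534055 shift=21 [end]
Varint 1: bytes[0:3] = E7 D0 5D -> value 1534055 (3 byte(s))
  byte[3]=0xE6 cont=1 payload=0x66=102: acc |= 102<<0 -> acc=102 shift=7
  byte[4]=0x8D cont=1 payload=0x0D=13: acc |= 13<<7 -> acc=1766 shift=14
  byte[5]=0x69 cont=0 payload=0x69=105: acc |= 105<<14 -> acc=1722086 shift=21 [end]
Varint 2: bytes[3:6] = E6 8D 69 -> value 1722086 (3 byte(s))
  byte[6]=0xFD cont=1 payload=0x7D=125: acc |= 125<<0 -> acc=125 shift=7
  byte[7]=0xF4 cont=1 payload=0x74=116: acc |= 116<<7 -> acc=14973 shift=14
  byte[8]=0xEA cont=1 payload=0x6A=106: acc |= 106<<14 -> acc=1751677 shift=21
  byte[9]=0x74 cont=0 payload=0x74=116: acc |= 116<<21 -> acc=245021309 shift=28 [end]
Varint 3: bytes[6:10] = FD F4 EA 74 -> value 245021309 (4 byte(s))
  byte[10]=0x2C cont=0 payload=0x2C=44: acc |= 44<<0 -> acc=44 shift=7 [end]
Varint 4: bytes[10:11] = 2C -> value 44 (1 byte(s))
  byte[11]=0x4C cont=0 payload=0x4C=76: acc |= 76<<0 -> acc=76 shift=7 [end]
Varint 5: bytes[11:12] = 4C -> value 76 (1 byte(s))
  byte[12]=0x84 cont=1 payload=0x04=4: acc |= 4<<0 -> acc=4 shift=7
  byte[13]=0x3B cont=0 payload=0x3B=59: acc |= 59<<7 -> acc=7556 shift=14 [end]
Varint 6: bytes[12:14] = 84 3B -> value 7556 (2 byte(s))
  byte[14]=0xE2 cont=1 payload=0x62=98: acc |= 98<<0 -> acc=98 shift=7
  byte[15]=0x2B cont=0 payload=0x2B=43: acc |= 43<<7 -> acc=5602 shift=14 [end]
Varint 7: bytes[14:16] = E2 2B -> value 5602 (2 byte(s))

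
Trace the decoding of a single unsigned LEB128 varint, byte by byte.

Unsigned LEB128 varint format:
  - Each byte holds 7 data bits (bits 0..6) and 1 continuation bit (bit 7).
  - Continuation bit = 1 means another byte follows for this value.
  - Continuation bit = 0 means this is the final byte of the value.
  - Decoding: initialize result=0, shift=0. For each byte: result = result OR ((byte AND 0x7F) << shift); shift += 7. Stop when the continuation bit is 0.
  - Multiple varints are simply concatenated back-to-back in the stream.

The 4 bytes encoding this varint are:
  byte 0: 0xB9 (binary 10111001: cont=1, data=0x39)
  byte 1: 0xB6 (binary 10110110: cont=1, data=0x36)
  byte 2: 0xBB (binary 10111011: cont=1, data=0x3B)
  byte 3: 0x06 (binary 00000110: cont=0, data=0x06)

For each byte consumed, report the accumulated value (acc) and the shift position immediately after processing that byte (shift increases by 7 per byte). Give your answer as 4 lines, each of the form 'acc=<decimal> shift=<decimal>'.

byte 0=0xB9: payload=0x39=57, contrib = 57<<0 = 57; acc -> 57, shift -> 7
byte 1=0xB6: payload=0x36=54, contrib = 54<<7 = 6912; acc -> 6969, shift -> 14
byte 2=0xBB: payload=0x3B=59, contrib = 59<<14 = 966656; acc -> 973625, shift -> 21
byte 3=0x06: payload=0x06=6, contrib = 6<<21 = 12582912; acc -> 13556537, shift -> 28

Answer: acc=57 shift=7
acc=6969 shift=14
acc=973625 shift=21
acc=13556537 shift=28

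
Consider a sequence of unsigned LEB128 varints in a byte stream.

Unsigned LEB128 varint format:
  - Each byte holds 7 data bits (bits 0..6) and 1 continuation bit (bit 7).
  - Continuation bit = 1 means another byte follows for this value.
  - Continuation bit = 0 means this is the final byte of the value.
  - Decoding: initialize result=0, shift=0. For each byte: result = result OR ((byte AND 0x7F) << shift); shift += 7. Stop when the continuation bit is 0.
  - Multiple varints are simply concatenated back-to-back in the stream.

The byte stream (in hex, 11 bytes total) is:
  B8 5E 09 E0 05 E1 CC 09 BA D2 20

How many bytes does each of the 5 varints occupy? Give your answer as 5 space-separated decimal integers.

Answer: 2 1 2 3 3

Derivation:
  byte[0]=0xB8 cont=1 payload=0x38=56: acc |= 56<<0 -> acc=56 shift=7
  byte[1]=0x5E cont=0 payload=0x5E=94: acc |= 94<<7 -> acc=12088 shift=14 [end]
Varint 1: bytes[0:2] = B8 5E -> value 12088 (2 byte(s))
  byte[2]=0x09 cont=0 payload=0x09=9: acc |= 9<<0 -> acc=9 shift=7 [end]
Varint 2: bytes[2:3] = 09 -> value 9 (1 byte(s))
  byte[3]=0xE0 cont=1 payload=0x60=96: acc |= 96<<0 -> acc=96 shift=7
  byte[4]=0x05 cont=0 payload=0x05=5: acc |= 5<<7 -> acc=736 shift=14 [end]
Varint 3: bytes[3:5] = E0 05 -> value 736 (2 byte(s))
  byte[5]=0xE1 cont=1 payload=0x61=97: acc |= 97<<0 -> acc=97 shift=7
  byte[6]=0xCC cont=1 payload=0x4C=76: acc |= 76<<7 -> acc=9825 shift=14
  byte[7]=0x09 cont=0 payload=0x09=9: acc |= 9<<14 -> acc=157281 shift=21 [end]
Varint 4: bytes[5:8] = E1 CC 09 -> value 157281 (3 byte(s))
  byte[8]=0xBA cont=1 payload=0x3A=58: acc |= 58<<0 -> acc=58 shift=7
  byte[9]=0xD2 cont=1 payload=0x52=82: acc |= 82<<7 -> acc=10554 shift=14
  byte[10]=0x20 cont=0 payload=0x20=32: acc |= 32<<14 -> acc=534842 shift=21 [end]
Varint 5: bytes[8:11] = BA D2 20 -> value 534842 (3 byte(s))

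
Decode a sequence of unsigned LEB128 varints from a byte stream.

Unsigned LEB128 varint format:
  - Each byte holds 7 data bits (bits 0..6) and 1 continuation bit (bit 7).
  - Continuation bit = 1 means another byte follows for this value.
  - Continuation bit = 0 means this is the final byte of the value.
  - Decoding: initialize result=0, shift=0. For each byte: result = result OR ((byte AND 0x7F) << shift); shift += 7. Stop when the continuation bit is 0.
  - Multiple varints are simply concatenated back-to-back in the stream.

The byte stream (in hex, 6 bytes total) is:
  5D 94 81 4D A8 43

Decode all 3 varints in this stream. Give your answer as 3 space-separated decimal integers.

Answer: 93 1261716 8616

Derivation:
  byte[0]=0x5D cont=0 payload=0x5D=93: acc |= 93<<0 -> acc=93 shift=7 [end]
Varint 1: bytes[0:1] = 5D -> value 93 (1 byte(s))
  byte[1]=0x94 cont=1 payload=0x14=20: acc |= 20<<0 -> acc=20 shift=7
  byte[2]=0x81 cont=1 payload=0x01=1: acc |= 1<<7 -> acc=148 shift=14
  byte[3]=0x4D cont=0 payload=0x4D=77: acc |= 77<<14 -> acc=1261716 shift=21 [end]
Varint 2: bytes[1:4] = 94 81 4D -> value 1261716 (3 byte(s))
  byte[4]=0xA8 cont=1 payload=0x28=40: acc |= 40<<0 -> acc=40 shift=7
  byte[5]=0x43 cont=0 payload=0x43=67: acc |= 67<<7 -> acc=8616 shift=14 [end]
Varint 3: bytes[4:6] = A8 43 -> value 8616 (2 byte(s))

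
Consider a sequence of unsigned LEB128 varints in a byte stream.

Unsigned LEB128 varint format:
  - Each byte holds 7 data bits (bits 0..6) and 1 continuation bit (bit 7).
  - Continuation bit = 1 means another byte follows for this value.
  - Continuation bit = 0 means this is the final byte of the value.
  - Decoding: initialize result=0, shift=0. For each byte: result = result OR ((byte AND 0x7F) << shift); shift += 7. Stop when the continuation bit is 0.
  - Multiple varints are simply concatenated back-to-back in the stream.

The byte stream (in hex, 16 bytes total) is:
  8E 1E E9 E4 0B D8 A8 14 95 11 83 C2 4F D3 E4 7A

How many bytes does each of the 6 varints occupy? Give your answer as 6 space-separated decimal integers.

Answer: 2 3 3 2 3 3

Derivation:
  byte[0]=0x8E cont=1 payload=0x0E=14: acc |= 14<<0 -> acc=14 shift=7
  byte[1]=0x1E cont=0 payload=0x1E=30: acc |= 30<<7 -> acc=3854 shift=14 [end]
Varint 1: bytes[0:2] = 8E 1E -> value 3854 (2 byte(s))
  byte[2]=0xE9 cont=1 payload=0x69=105: acc |= 105<<0 -> acc=105 shift=7
  byte[3]=0xE4 cont=1 payload=0x64=100: acc |= 100<<7 -> acc=12905 shift=14
  byte[4]=0x0B cont=0 payload=0x0B=11: acc |= 11<<14 -> acc=193129 shift=21 [end]
Varint 2: bytes[2:5] = E9 E4 0B -> value 193129 (3 byte(s))
  byte[5]=0xD8 cont=1 payload=0x58=88: acc |= 88<<0 -> acc=88 shift=7
  byte[6]=0xA8 cont=1 payload=0x28=40: acc |= 40<<7 -> acc=5208 shift=14
  byte[7]=0x14 cont=0 payload=0x14=20: acc |= 20<<14 -> acc=332888 shift=21 [end]
Varint 3: bytes[5:8] = D8 A8 14 -> value 332888 (3 byte(s))
  byte[8]=0x95 cont=1 payload=0x15=21: acc |= 21<<0 -> acc=21 shift=7
  byte[9]=0x11 cont=0 payload=0x11=17: acc |= 17<<7 -> acc=2197 shift=14 [end]
Varint 4: bytes[8:10] = 95 11 -> value 2197 (2 byte(s))
  byte[10]=0x83 cont=1 payload=0x03=3: acc |= 3<<0 -> acc=3 shift=7
  byte[11]=0xC2 cont=1 payload=0x42=66: acc |= 66<<7 -> acc=8451 shift=14
  byte[12]=0x4F cont=0 payload=0x4F=79: acc |= 79<<14 -> acc=1302787 shift=21 [end]
Varint 5: bytes[10:13] = 83 C2 4F -> value 1302787 (3 byte(s))
  byte[13]=0xD3 cont=1 payload=0x53=83: acc |= 83<<0 -> acc=83 shift=7
  byte[14]=0xE4 cont=1 payload=0x64=100: acc |= 100<<7 -> acc=12883 shift=14
  byte[15]=0x7A cont=0 payload=0x7A=122: acc |= 122<<14 -> acc=2011731 shift=21 [end]
Varint 6: bytes[13:16] = D3 E4 7A -> value 2011731 (3 byte(s))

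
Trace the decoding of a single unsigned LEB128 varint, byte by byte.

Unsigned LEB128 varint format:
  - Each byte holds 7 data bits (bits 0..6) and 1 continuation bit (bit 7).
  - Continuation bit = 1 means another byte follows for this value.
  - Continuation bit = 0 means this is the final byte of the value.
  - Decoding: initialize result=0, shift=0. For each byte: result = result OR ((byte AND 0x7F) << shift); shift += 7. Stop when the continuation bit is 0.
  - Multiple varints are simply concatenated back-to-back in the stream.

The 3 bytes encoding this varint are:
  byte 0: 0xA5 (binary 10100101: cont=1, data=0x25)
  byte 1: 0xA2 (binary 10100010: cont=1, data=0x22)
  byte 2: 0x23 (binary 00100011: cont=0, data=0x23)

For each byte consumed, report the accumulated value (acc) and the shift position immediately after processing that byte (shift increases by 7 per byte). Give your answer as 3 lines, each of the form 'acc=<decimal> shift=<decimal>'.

Answer: acc=37 shift=7
acc=4389 shift=14
acc=577829 shift=21

Derivation:
byte 0=0xA5: payload=0x25=37, contrib = 37<<0 = 37; acc -> 37, shift -> 7
byte 1=0xA2: payload=0x22=34, contrib = 34<<7 = 4352; acc -> 4389, shift -> 14
byte 2=0x23: payload=0x23=35, contrib = 35<<14 = 573440; acc -> 577829, shift -> 21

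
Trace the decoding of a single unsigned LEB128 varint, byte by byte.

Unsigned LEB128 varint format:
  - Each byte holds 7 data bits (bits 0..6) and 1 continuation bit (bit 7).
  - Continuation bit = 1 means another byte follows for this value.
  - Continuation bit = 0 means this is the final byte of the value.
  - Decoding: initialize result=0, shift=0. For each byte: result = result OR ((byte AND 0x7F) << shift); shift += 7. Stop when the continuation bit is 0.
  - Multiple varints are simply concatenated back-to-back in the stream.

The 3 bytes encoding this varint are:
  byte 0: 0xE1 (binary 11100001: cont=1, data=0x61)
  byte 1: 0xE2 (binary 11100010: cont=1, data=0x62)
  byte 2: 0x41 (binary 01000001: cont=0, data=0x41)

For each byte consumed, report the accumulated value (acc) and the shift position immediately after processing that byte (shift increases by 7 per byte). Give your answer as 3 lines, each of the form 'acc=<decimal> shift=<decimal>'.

Answer: acc=97 shift=7
acc=12641 shift=14
acc=1077601 shift=21

Derivation:
byte 0=0xE1: payload=0x61=97, contrib = 97<<0 = 97; acc -> 97, shift -> 7
byte 1=0xE2: payload=0x62=98, contrib = 98<<7 = 12544; acc -> 12641, shift -> 14
byte 2=0x41: payload=0x41=65, contrib = 65<<14 = 1064960; acc -> 1077601, shift -> 21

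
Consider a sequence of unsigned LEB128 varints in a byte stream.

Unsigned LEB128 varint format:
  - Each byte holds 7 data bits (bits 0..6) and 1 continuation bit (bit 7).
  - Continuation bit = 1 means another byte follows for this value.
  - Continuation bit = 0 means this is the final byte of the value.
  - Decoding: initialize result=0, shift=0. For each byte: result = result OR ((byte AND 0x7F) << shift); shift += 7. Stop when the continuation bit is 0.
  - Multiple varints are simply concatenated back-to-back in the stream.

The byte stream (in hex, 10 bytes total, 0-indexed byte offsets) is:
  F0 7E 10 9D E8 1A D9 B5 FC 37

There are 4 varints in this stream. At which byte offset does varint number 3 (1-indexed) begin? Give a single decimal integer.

  byte[0]=0xF0 cont=1 payload=0x70=112: acc |= 112<<0 -> acc=112 shift=7
  byte[1]=0x7E cont=0 payload=0x7E=126: acc |= 126<<7 -> acc=16240 shift=14 [end]
Varint 1: bytes[0:2] = F0 7E -> value 16240 (2 byte(s))
  byte[2]=0x10 cont=0 payload=0x10=16: acc |= 16<<0 -> acc=16 shift=7 [end]
Varint 2: bytes[2:3] = 10 -> value 16 (1 byte(s))
  byte[3]=0x9D cont=1 payload=0x1D=29: acc |= 29<<0 -> acc=29 shift=7
  byte[4]=0xE8 cont=1 payload=0x68=104: acc |= 104<<7 -> acc=13341 shift=14
  byte[5]=0x1A cont=0 payload=0x1A=26: acc |= 26<<14 -> acc=439325 shift=21 [end]
Varint 3: bytes[3:6] = 9D E8 1A -> value 439325 (3 byte(s))
  byte[6]=0xD9 cont=1 payload=0x59=89: acc |= 89<<0 -> acc=89 shift=7
  byte[7]=0xB5 cont=1 payload=0x35=53: acc |= 53<<7 -> acc=6873 shift=14
  byte[8]=0xFC cont=1 payload=0x7C=124: acc |= 124<<14 -> acc=2038489 shift=21
  byte[9]=0x37 cont=0 payload=0x37=55: acc |= 55<<21 -> acc=117381849 shift=28 [end]
Varint 4: bytes[6:10] = D9 B5 FC 37 -> value 117381849 (4 byte(s))

Answer: 3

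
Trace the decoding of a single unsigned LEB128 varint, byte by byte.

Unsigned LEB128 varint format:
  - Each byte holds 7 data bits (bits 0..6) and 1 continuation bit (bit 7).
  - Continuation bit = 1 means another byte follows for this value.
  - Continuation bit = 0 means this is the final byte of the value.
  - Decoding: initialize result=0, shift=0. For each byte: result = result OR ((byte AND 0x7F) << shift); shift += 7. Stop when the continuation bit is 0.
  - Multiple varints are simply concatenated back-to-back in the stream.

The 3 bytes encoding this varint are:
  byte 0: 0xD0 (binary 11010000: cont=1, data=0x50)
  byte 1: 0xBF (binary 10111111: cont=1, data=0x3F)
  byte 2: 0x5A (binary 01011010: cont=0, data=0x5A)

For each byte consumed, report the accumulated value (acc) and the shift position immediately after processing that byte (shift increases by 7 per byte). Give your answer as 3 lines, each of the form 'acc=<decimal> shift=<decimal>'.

byte 0=0xD0: payload=0x50=80, contrib = 80<<0 = 80; acc -> 80, shift -> 7
byte 1=0xBF: payload=0x3F=63, contrib = 63<<7 = 8064; acc -> 8144, shift -> 14
byte 2=0x5A: payload=0x5A=90, contrib = 90<<14 = 1474560; acc -> 1482704, shift -> 21

Answer: acc=80 shift=7
acc=8144 shift=14
acc=1482704 shift=21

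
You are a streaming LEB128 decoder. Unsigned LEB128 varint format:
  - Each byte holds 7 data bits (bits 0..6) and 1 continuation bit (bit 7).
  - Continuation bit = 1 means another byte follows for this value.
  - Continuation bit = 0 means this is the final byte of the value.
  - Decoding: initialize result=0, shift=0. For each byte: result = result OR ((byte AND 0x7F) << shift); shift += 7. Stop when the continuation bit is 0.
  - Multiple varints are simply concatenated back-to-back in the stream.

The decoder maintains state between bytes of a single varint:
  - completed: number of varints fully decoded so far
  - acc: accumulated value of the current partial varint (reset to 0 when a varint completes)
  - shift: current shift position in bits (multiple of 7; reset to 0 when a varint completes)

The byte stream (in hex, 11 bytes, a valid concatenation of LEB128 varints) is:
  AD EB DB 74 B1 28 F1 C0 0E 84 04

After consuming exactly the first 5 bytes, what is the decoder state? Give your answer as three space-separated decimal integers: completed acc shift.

byte[0]=0xAD cont=1 payload=0x2D: acc |= 45<<0 -> completed=0 acc=45 shift=7
byte[1]=0xEB cont=1 payload=0x6B: acc |= 107<<7 -> completed=0 acc=13741 shift=14
byte[2]=0xDB cont=1 payload=0x5B: acc |= 91<<14 -> completed=0 acc=1504685 shift=21
byte[3]=0x74 cont=0 payload=0x74: varint #1 complete (value=244774317); reset -> completed=1 acc=0 shift=0
byte[4]=0xB1 cont=1 payload=0x31: acc |= 49<<0 -> completed=1 acc=49 shift=7

Answer: 1 49 7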